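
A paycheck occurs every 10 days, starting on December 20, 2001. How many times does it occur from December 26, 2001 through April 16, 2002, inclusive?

11

Occurrences land 10·i days after December 20, 2001 for i = 0, 1, 2, …
December 26, 2001 is 6 days after the start; 6 ÷ 10 = 0 remainder 6; since the remainder is 6, round up to i = 1. First occurrence in the window: #2 on December 30, 2001 (1×10 = 10 days in).
April 16, 2002 is 117 days after the start; 117 ÷ 10 = 11 remainder 7. Last occurrence in the window: #12 on April 9, 2002.
Occurrences #2 through #12: 11 in total.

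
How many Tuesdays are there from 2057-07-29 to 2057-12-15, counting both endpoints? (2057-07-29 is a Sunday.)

20

2057-07-29 is a Sunday; the first Tuesday on or after it is 2057-07-31 (2 days later).
From 2057-07-31 to 2057-12-15: 0 + 31 + 30 + 31 + 30 + 15 = 137 days (rest of July, August, September, October, November, December).
137 ÷ 7 = 19 full weeks with remainder 4, so 19 more Tuesdays after the first → 20.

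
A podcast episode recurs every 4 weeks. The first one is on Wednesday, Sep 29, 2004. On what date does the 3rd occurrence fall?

The 3rd occurrence is 2 intervals after the first: 2 × 28 = 56 days after Sep 29, 2004.
Sep has 30 days — 1 day to the end of Sep leaves 55.
Oct has 31 days (24 left).
24 days into Nov → Nov 24, 2004.

Nov 24, 2004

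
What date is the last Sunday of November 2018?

The first Sunday of November 2018 is November 4.
November 2018 has 30 days. Adding weeks: 4, 11, 18, 25 — the last one ≤ 30 is the 25th.

2018-11-25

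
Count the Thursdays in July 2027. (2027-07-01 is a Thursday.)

2027-07-01 is a Thursday; the first Thursday on or after it is 2027-07-01.
From 2027-07-01 to 2027-07-31 is 31 − 1 = 30 days.
30 ÷ 7 = 4 full weeks with remainder 2, so 4 more Thursdays after the first → 5.

5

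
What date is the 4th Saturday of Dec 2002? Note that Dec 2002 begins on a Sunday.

Dec 2002 begins on a Sunday, so the first Saturday is Dec 7 (6 days later).
The 4th Saturday is 3 weeks later: 7 + 21 = 28.

Dec 28, 2002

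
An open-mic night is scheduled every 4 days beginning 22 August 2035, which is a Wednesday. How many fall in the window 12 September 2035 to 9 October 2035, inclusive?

Occurrences land 4·i days after 22 August 2035 for i = 0, 1, 2, …
12 September 2035 is 21 days after the start; 21 ÷ 4 = 5 remainder 1; since the remainder is 1, round up to i = 6. First occurrence in the window: #7 on 15 September 2035 (6×4 = 24 days in).
9 October 2035 is 48 days after the start; 48 ÷ 4 = 12 remainder 0. Last occurrence in the window: #13 on 9 October 2035.
Occurrences #7 through #13: 7 in total.

7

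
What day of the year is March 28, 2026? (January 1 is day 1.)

87

Days in months before March: 31 + 28 = 59.
Plus 28 days into March → day 87.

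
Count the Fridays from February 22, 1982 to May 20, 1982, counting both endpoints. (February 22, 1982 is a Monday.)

February 22, 1982 is a Monday; the first Friday on or after it is February 26, 1982 (4 days later).
From February 26, 1982 to May 20, 1982: 2 + 31 + 30 + 20 = 83 days (rest of February, March, April, May).
83 ÷ 7 = 11 full weeks with remainder 6, so 11 more Fridays after the first → 12.

12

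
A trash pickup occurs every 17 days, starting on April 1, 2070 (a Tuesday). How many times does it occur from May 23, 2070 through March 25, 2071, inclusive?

18

Occurrences land 17·i days after April 1, 2070 for i = 0, 1, 2, …
May 23, 2070 is 52 days after the start; 52 ÷ 17 = 3 remainder 1; since the remainder is 1, round up to i = 4. First occurrence in the window: #5 on June 8, 2070 (4×17 = 68 days in).
March 25, 2071 is 358 days after the start; 358 ÷ 17 = 21 remainder 1. Last occurrence in the window: #22 on March 24, 2071.
Occurrences #5 through #22: 18 in total.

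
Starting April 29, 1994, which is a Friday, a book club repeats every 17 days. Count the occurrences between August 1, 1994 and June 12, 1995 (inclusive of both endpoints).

Occurrences land 17·i days after April 29, 1994 for i = 0, 1, 2, …
August 1, 1994 is 94 days after the start; 94 ÷ 17 = 5 remainder 9; since the remainder is 9, round up to i = 6. First occurrence in the window: #7 on August 9, 1994 (6×17 = 102 days in).
June 12, 1995 is 409 days after the start; 409 ÷ 17 = 24 remainder 1. Last occurrence in the window: #25 on June 11, 1995.
Occurrences #7 through #25: 19 in total.

19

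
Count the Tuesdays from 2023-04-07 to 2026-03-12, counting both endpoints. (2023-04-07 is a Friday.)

2023-04-07 is a Friday; the first Tuesday on or after it is 2023-04-11 (4 days later).
From 2023-04-11 to 2026-03-12: 264 + 366 + 365 + 71 = 1066 days (rest of 2023, 2024, 2025, to 2026-03-12 in 2026).
1066 ÷ 7 = 152 full weeks with remainder 2, so 152 more Tuesdays after the first → 153.

153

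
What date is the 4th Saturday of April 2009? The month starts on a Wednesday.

April 25, 2009

April 2009 begins on a Wednesday, so the first Saturday is April 4 (3 days later).
The 4th Saturday is 3 weeks later: 4 + 21 = 25.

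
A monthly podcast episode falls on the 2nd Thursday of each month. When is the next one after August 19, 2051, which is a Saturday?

August 2051 starts on a Tuesday; its first Thursday is the 3rd, so the 2nd Thursday is the 10th — August 10, 2051.
That is not after August 19, 2051, so look at September 2051.
September 2051 starts on a Friday; its first Thursday is the 7th, so the 2nd Thursday is the 14th — September 14, 2051.

September 14, 2051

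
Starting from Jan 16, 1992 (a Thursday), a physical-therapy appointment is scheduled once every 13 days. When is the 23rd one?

The 23rd occurrence is 22 intervals after the first: 22 × 13 = 286 days after Jan 16, 1992.
Jan has 31 days — 15 days to the end of Jan leaves 271.
Feb has 29 days (242 left).
Mar has 31 days (211 left).
Apr has 30 days (181 left).
May has 31 days (150 left).
Jun has 30 days (120 left).
Jul has 31 days (89 left).
Aug has 31 days (58 left).
Sep has 30 days (28 left).
28 days into Oct → Oct 28, 1992.

Oct 28, 1992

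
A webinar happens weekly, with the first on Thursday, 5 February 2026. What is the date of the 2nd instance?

12 February 2026

The 2nd occurrence is 1 interval after the first: 1 × 7 = 7 days after 5 February 2026.
7 days later is 12 February 2026.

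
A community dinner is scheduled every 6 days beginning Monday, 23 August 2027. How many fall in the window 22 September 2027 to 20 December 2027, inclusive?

15

Occurrences land 6·i days after 23 August 2027 for i = 0, 1, 2, …
22 September 2027 is 30 days after the start; 30 ÷ 6 = 5 remainder 0. First occurrence in the window: #6 on 22 September 2027 (5×6 = 30 days in).
20 December 2027 is 119 days after the start; 119 ÷ 6 = 19 remainder 5. Last occurrence in the window: #20 on 15 December 2027.
Occurrences #6 through #20: 15 in total.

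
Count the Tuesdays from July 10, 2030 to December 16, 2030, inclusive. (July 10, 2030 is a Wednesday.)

July 10, 2030 is a Wednesday; the first Tuesday on or after it is July 16, 2030 (6 days later).
From July 16, 2030 to December 16, 2030: 15 + 31 + 30 + 31 + 30 + 16 = 153 days (rest of July, August, September, October, November, December).
153 ÷ 7 = 21 full weeks with remainder 6, so 21 more Tuesdays after the first → 22.

22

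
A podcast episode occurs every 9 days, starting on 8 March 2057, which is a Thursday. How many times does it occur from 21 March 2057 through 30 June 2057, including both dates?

11

Occurrences land 9·i days after 8 March 2057 for i = 0, 1, 2, …
21 March 2057 is 13 days after the start; 13 ÷ 9 = 1 remainder 4; since the remainder is 4, round up to i = 2. First occurrence in the window: #3 on 26 March 2057 (2×9 = 18 days in).
30 June 2057 is 114 days after the start; 114 ÷ 9 = 12 remainder 6. Last occurrence in the window: #13 on 24 June 2057.
Occurrences #3 through #13: 11 in total.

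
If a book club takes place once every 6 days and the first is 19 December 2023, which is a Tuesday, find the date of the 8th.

The 8th occurrence is 7 intervals after the first: 7 × 6 = 42 days after 19 December 2023.
December has 31 days — 12 days to the end of December leaves 30.
30 days into January → 30 January 2024.

30 January 2024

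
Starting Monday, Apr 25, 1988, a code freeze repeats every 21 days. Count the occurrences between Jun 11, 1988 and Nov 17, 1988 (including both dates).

7

Occurrences land 21·i days after Apr 25, 1988 for i = 0, 1, 2, …
Jun 11, 1988 is 47 days after the start; 47 ÷ 21 = 2 remainder 5; since the remainder is 5, round up to i = 3. First occurrence in the window: #4 on Jun 27, 1988 (3×21 = 63 days in).
Nov 17, 1988 is 206 days after the start; 206 ÷ 21 = 9 remainder 17. Last occurrence in the window: #10 on Oct 31, 1988.
Occurrences #4 through #10: 7 in total.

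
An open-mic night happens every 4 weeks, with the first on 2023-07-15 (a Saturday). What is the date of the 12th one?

2024-05-18

The 12th occurrence is 11 intervals after the first: 11 × 28 = 308 days after 2023-07-15.
July has 31 days — 16 days to the end of July leaves 292.
August has 31 days (261 left).
September has 30 days (231 left).
October has 31 days (200 left).
November has 30 days (170 left).
December has 31 days (139 left).
January has 31 days (108 left).
February has 29 days (79 left).
March has 31 days (48 left).
April has 30 days (18 left).
18 days into May → 2024-05-18.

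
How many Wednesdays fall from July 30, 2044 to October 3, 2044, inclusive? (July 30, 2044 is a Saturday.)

July 30, 2044 is a Saturday; the first Wednesday on or after it is August 3, 2044 (4 days later).
From August 3, 2044 to October 3, 2044: 28 + 30 + 3 = 61 days (rest of August, September, October).
61 ÷ 7 = 8 full weeks with remainder 5, so 8 more Wednesdays after the first → 9.

9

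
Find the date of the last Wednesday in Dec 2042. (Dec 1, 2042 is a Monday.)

Dec 31, 2042

Dec 2042 begins on a Monday, so the first Wednesday is Dec 3 (2 days later).
Dec 2042 has 31 days. Adding weeks: 3, 10, 17, 24, 31 — the last one ≤ 31 is the 31st.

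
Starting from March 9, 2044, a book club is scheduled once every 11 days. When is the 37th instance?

The 37th occurrence is 36 intervals after the first: 36 × 11 = 396 days after March 9, 2044.
March has 31 days — 22 days to the end of March leaves 374.
April has 30 days (344 left).
May has 31 days (313 left).
June has 30 days (283 left).
July has 31 days (252 left).
August has 31 days (221 left).
September has 30 days (191 left).
October has 31 days (160 left).
November has 30 days (130 left).
December has 31 days (99 left).
January has 31 days (68 left).
February has 28 days (40 left).
March has 31 days (9 left).
9 days into April → April 9, 2045.

April 9, 2045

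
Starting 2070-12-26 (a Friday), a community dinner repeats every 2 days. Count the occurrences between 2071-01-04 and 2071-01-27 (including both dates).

Occurrences land 2·i days after 2070-12-26 for i = 0, 1, 2, …
2071-01-04 is 9 days after the start; 9 ÷ 2 = 4 remainder 1; since the remainder is 1, round up to i = 5. First occurrence in the window: #6 on 2071-01-05 (5×2 = 10 days in).
2071-01-27 is 32 days after the start; 32 ÷ 2 = 16 remainder 0. Last occurrence in the window: #17 on 2071-01-27.
Occurrences #6 through #17: 12 in total.

12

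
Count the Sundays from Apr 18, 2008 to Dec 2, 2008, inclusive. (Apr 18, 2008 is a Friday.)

Apr 18, 2008 is a Friday; the first Sunday on or after it is Apr 20, 2008 (2 days later).
From Apr 20, 2008 to Dec 2, 2008: 10 + 31 + 30 + 31 + 31 + 30 + 31 + 30 + 2 = 226 days (rest of Apr, May, Jun, Jul, Aug, Sep, Oct, Nov, Dec).
226 ÷ 7 = 32 full weeks with remainder 2, so 32 more Sundays after the first → 33.

33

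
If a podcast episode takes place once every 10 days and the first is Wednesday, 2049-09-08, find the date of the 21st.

The 21st occurrence is 20 intervals after the first: 20 × 10 = 200 days after 2049-09-08.
September has 30 days — 22 days to the end of September leaves 178.
October has 31 days (147 left).
November has 30 days (117 left).
December has 31 days (86 left).
January has 31 days (55 left).
February has 28 days (27 left).
27 days into March → 2050-03-27.

2050-03-27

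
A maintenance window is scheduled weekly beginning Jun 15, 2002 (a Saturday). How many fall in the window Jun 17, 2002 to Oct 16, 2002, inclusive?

17

Occurrences land 7·i days after Jun 15, 2002 for i = 0, 1, 2, …
Jun 17, 2002 is 2 days after the start; 2 ÷ 7 = 0 remainder 2; since the remainder is 2, round up to i = 1. First occurrence in the window: #2 on Jun 22, 2002 (1×7 = 7 days in).
Oct 16, 2002 is 123 days after the start; 123 ÷ 7 = 17 remainder 4. Last occurrence in the window: #18 on Oct 12, 2002.
Occurrences #2 through #18: 17 in total.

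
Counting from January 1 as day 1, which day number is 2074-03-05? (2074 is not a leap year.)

64

Days in months before March: 31 + 28 = 59.
Plus 5 days into March → day 64.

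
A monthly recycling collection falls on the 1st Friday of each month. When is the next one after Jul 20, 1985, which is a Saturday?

Jul 1985 starts on a Monday, so its 1st Friday is Jul 5, 1985 (4 days in).
That is not after Jul 20, 1985, so look at Aug 1985.
Aug 1985 starts on a Thursday, so its 1st Friday is Aug 2, 1985 (1 day in).

Aug 2, 1985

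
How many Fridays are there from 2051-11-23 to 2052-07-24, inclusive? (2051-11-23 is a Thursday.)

2051-11-23 is a Thursday; the first Friday on or after it is 2051-11-24 (1 day later).
From 2051-11-24 to 2052-07-24: 6 + 31 + 31 + 29 + 31 + 30 + 31 + 30 + 24 = 243 days (rest of November, December, January, February, March, April, May, June, July).
243 ÷ 7 = 34 full weeks with remainder 5, so 34 more Fridays after the first → 35.

35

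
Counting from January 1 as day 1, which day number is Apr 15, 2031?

105

Days in months before Apr: 31 + 28 + 31 = 90.
Plus 15 days into Apr → day 105.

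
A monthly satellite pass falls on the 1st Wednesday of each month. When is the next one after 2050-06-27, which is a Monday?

June 2050 starts on a Wednesday, so its 1st Wednesday is 2050-06-01.
That is not after 2050-06-27, so look at July 2050.
July 2050 starts on a Friday, so its 1st Wednesday is 2050-07-06 (5 days in).

2050-07-06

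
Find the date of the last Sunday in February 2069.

24 February 2069

The first Sunday of February 2069 is February 3.
February 2069 has 28 days. Adding weeks: 3, 10, 17, 24 — the last one ≤ 28 is the 24th.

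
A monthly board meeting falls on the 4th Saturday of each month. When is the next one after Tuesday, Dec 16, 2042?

Dec 2042 starts on a Monday; its first Saturday is the 6th, so the 4th Saturday is the 27th — Dec 27, 2042.
Dec 27, 2042 is after Dec 16, 2042, so that is the next one.

Dec 27, 2042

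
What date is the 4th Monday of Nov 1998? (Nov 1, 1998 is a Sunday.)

Nov 23, 1998

Nov 1998 begins on a Sunday, so the first Monday is Nov 2 (1 day later).
The 4th Monday is 3 weeks later: 2 + 21 = 23.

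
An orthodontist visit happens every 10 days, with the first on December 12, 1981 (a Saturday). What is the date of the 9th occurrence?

The 9th occurrence is 8 intervals after the first: 8 × 10 = 80 days after December 12, 1981.
December has 31 days — 19 days to the end of December leaves 61.
January has 31 days (30 left).
February has 28 days (2 left).
2 days into March → March 2, 1982.

March 2, 1982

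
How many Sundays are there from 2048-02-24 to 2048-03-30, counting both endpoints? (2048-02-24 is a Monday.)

5

2048-02-24 is a Monday; the first Sunday on or after it is 2048-03-01 (6 days later).
From 2048-03-01 to 2048-03-30 is 30 − 1 = 29 days.
29 ÷ 7 = 4 full weeks with remainder 1, so 4 more Sundays after the first → 5.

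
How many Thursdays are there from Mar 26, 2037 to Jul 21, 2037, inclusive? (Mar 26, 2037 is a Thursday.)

Mar 26, 2037 is a Thursday; the first Thursday on or after it is Mar 26, 2037.
From Mar 26, 2037 to Jul 21, 2037: 5 + 30 + 31 + 30 + 21 = 117 days (rest of Mar, Apr, May, Jun, Jul).
117 ÷ 7 = 16 full weeks with remainder 5, so 16 more Thursdays after the first → 17.

17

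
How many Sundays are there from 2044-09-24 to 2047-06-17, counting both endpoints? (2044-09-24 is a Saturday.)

143

2044-09-24 is a Saturday; the first Sunday on or after it is 2044-09-25 (1 day later).
From 2044-09-25 to 2047-06-17: 97 + 365 + 365 + 168 = 995 days (rest of 2044, 2045, 2046, to 2047-06-17 in 2047).
995 ÷ 7 = 142 full weeks with remainder 1, so 142 more Sundays after the first → 143.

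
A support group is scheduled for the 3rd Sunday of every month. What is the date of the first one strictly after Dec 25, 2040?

Dec 2040 starts on a Saturday; its first Sunday is the 2nd, so the 3rd Sunday is the 16th — Dec 16, 2040.
That is not after Dec 25, 2040, so look at Jan 2041.
Jan 2041 starts on a Tuesday; its first Sunday is the 6th, so the 3rd Sunday is the 20th — Jan 20, 2041.

Jan 20, 2041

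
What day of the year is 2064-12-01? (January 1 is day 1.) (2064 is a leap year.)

336

Days in months before December: 31 + 29 + 31 + 30 + 31 + 30 + 31 + 31 + 30 + 31 + 30 = 335.
Plus 1 day into December → day 336.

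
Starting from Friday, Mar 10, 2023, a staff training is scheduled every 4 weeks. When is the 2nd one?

The 2nd occurrence is 1 interval after the first: 1 × 28 = 28 days after Mar 10, 2023.
Mar has 31 days — 21 days to the end of Mar leaves 7.
7 days into Apr → Apr 7, 2023.

Apr 7, 2023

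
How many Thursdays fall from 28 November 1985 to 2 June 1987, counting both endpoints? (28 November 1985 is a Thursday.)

79

28 November 1985 is a Thursday; the first Thursday on or after it is 28 November 1985.
From 28 November 1985 to 2 June 1987: 33 + 365 + 153 = 551 days (rest of 1985, 1986, to 2 June 1987 in 1987).
551 ÷ 7 = 78 full weeks with remainder 5, so 78 more Thursdays after the first → 79.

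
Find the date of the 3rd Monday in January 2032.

January 2032 begins on a Thursday, so the first Monday is January 5 (4 days later).
The 3rd Monday is 2 weeks later: 5 + 14 = 19.

19 January 2032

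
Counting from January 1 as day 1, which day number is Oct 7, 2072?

Days in months before Oct: 31 + 29 + 31 + 30 + 31 + 30 + 31 + 31 + 30 = 274.
Plus 7 days into Oct → day 281.

281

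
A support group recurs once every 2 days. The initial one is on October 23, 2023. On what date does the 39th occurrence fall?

The 39th occurrence is 38 intervals after the first: 38 × 2 = 76 days after October 23, 2023.
October has 31 days — 8 days to the end of October leaves 68.
November has 30 days (38 left).
December has 31 days (7 left).
7 days into January → January 7, 2024.

January 7, 2024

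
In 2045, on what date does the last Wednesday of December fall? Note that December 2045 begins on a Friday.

2045-12-27

December 2045 begins on a Friday, so the first Wednesday is December 6 (5 days later).
December 2045 has 31 days. Adding weeks: 6, 13, 20, 27 — the last one ≤ 31 is the 27th.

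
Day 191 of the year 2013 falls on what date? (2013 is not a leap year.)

Jan has 31 days (191 − 31 = 160 remain).
Feb has 28 days (160 − 28 = 132 remain).
Mar has 31 days (132 − 31 = 101 remain).
Apr has 30 days (101 − 30 = 71 remain).
May has 31 days (71 − 31 = 40 remain).
Jun has 30 days (40 − 30 = 10 remain).
10 into Jul → Jul 10.

Jul 10, 2013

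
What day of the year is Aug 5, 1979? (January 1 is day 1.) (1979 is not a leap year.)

Days in months before Aug: 31 + 28 + 31 + 30 + 31 + 30 + 31 = 212.
Plus 5 days into Aug → day 217.

217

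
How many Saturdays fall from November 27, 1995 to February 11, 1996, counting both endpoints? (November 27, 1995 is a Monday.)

11

November 27, 1995 is a Monday; the first Saturday on or after it is December 2, 1995 (5 days later).
From December 2, 1995 to February 11, 1996: 29 + 31 + 11 = 71 days (rest of December, January, February).
71 ÷ 7 = 10 full weeks with remainder 1, so 10 more Saturdays after the first → 11.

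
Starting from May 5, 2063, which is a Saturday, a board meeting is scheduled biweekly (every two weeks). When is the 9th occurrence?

Aug 25, 2063

The 9th occurrence is 8 intervals after the first: 8 × 14 = 112 days after May 5, 2063.
May has 31 days — 26 days to the end of May leaves 86.
Jun has 30 days (56 left).
Jul has 31 days (25 left).
25 days into Aug → Aug 25, 2063.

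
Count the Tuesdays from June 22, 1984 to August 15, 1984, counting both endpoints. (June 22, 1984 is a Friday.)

June 22, 1984 is a Friday; the first Tuesday on or after it is June 26, 1984 (4 days later).
From June 26, 1984 to August 15, 1984: 4 + 31 + 15 = 50 days (rest of June, July, August).
50 ÷ 7 = 7 full weeks with remainder 1, so 7 more Tuesdays after the first → 8.

8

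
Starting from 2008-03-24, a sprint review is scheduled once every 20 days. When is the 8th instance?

The 8th occurrence is 7 intervals after the first: 7 × 20 = 140 days after 2008-03-24.
March has 31 days — 7 days to the end of March leaves 133.
April has 30 days (103 left).
May has 31 days (72 left).
June has 30 days (42 left).
July has 31 days (11 left).
11 days into August → 2008-08-11.

2008-08-11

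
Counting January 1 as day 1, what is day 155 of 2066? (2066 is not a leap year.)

January has 31 days (155 − 31 = 124 remain).
February has 28 days (124 − 28 = 96 remain).
March has 31 days (96 − 31 = 65 remain).
April has 30 days (65 − 30 = 35 remain).
May has 31 days (35 − 31 = 4 remain).
4 into June → June 4.

4 June 2066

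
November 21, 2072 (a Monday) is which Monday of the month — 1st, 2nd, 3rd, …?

3rd

Day 21 falls in week ⌈21/7⌉ of the month.
Days 1–7 hold the 1st Monday, 8–14 the 2nd, 15–21 the 3rd, 22–28 the 4th, 29–31 the 5th.
21 is in the range for the 3rd.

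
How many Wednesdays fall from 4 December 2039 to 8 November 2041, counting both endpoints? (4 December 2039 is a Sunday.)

101

4 December 2039 is a Sunday; the first Wednesday on or after it is 7 December 2039 (3 days later).
From 7 December 2039 to 8 November 2041: 24 + 366 + 312 = 702 days (rest of 2039, 2040, to 8 November 2041 in 2041).
702 ÷ 7 = 100 full weeks with remainder 2, so 100 more Wednesdays after the first → 101.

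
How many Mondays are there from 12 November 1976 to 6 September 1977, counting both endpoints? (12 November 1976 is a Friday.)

12 November 1976 is a Friday; the first Monday on or after it is 15 November 1976 (3 days later).
From 15 November 1976 to 6 September 1977: 15 + 31 + 31 + 28 + 31 + 30 + 31 + 30 + 31 + 31 + 6 = 295 days (rest of November, December, January, February, March, April, May, June, July, August, September).
295 ÷ 7 = 42 full weeks with remainder 1, so 42 more Mondays after the first → 43.

43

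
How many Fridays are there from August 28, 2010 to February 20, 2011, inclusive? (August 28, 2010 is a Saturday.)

August 28, 2010 is a Saturday; the first Friday on or after it is September 3, 2010 (6 days later).
From September 3, 2010 to February 20, 2011: 27 + 31 + 30 + 31 + 31 + 20 = 170 days (rest of September, October, November, December, January, February).
170 ÷ 7 = 24 full weeks with remainder 2, so 24 more Fridays after the first → 25.

25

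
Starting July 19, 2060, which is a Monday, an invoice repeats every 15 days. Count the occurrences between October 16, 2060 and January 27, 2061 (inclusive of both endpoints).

Occurrences land 15·i days after July 19, 2060 for i = 0, 1, 2, …
October 16, 2060 is 89 days after the start; 89 ÷ 15 = 5 remainder 14; since the remainder is 14, round up to i = 6. First occurrence in the window: #7 on October 17, 2060 (6×15 = 90 days in).
January 27, 2061 is 192 days after the start; 192 ÷ 15 = 12 remainder 12. Last occurrence in the window: #13 on January 15, 2061.
Occurrences #7 through #13: 7 in total.

7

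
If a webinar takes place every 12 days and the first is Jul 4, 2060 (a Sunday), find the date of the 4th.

The 4th occurrence is 3 intervals after the first: 3 × 12 = 36 days after Jul 4, 2060.
Jul has 31 days — 27 days to the end of Jul leaves 9.
9 days into Aug → Aug 9, 2060.

Aug 9, 2060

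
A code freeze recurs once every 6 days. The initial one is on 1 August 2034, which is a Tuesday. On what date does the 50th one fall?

22 May 2035

The 50th occurrence is 49 intervals after the first: 49 × 6 = 294 days after 1 August 2034.
August has 31 days — 30 days to the end of August leaves 264.
September has 30 days (234 left).
October has 31 days (203 left).
November has 30 days (173 left).
December has 31 days (142 left).
January has 31 days (111 left).
February has 28 days (83 left).
March has 31 days (52 left).
April has 30 days (22 left).
22 days into May → 22 May 2035.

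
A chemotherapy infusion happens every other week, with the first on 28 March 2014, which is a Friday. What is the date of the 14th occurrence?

The 14th occurrence is 13 intervals after the first: 13 × 14 = 182 days after 28 March 2014.
March has 31 days — 3 days to the end of March leaves 179.
April has 30 days (149 left).
May has 31 days (118 left).
June has 30 days (88 left).
July has 31 days (57 left).
August has 31 days (26 left).
26 days into September → 26 September 2014.

26 September 2014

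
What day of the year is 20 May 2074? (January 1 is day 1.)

Days in months before May: 31 + 28 + 31 + 30 = 120.
Plus 20 days into May → day 140.

140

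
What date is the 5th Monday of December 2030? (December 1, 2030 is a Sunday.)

December 2030 begins on a Sunday, so the first Monday is December 2 (1 day later).
The 5th Monday is 4 weeks later: 2 + 28 = 30.

2030-12-30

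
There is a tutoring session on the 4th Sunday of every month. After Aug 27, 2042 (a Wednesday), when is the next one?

Aug 2042 starts on a Friday; its first Sunday is the 3rd, so the 4th Sunday is the 24th — Aug 24, 2042.
That is not after Aug 27, 2042, so look at Sep 2042.
Sep 2042 starts on a Monday; its first Sunday is the 7th, so the 4th Sunday is the 28th — Sep 28, 2042.

Sep 28, 2042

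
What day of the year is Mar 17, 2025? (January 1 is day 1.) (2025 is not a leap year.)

Days in months before Mar: 31 + 28 = 59.
Plus 17 days into Mar → day 76.

76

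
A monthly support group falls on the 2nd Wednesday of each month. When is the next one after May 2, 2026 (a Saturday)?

May 13, 2026

May 2026 starts on a Friday; its first Wednesday is the 6th, so the 2nd Wednesday is the 13th — May 13, 2026.
May 13, 2026 is after May 2, 2026, so that is the next one.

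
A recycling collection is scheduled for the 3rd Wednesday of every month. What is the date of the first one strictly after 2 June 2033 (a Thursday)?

June 2033 starts on a Wednesday; its first Wednesday is the 1st, so the 3rd Wednesday is the 15th — 15 June 2033.
15 June 2033 is after 2 June 2033, so that is the next one.

15 June 2033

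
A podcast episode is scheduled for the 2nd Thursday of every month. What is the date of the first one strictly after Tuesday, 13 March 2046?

March 2046 starts on a Thursday; its first Thursday is the 1st, so the 2nd Thursday is the 8th — 8 March 2046.
That is not after 13 March 2046, so look at April 2046.
April 2046 starts on a Sunday; its first Thursday is the 5th, so the 2nd Thursday is the 12th — 12 April 2046.

12 April 2046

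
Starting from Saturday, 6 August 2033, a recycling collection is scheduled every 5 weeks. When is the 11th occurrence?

22 July 2034

The 11th occurrence is 10 intervals after the first: 10 × 35 = 350 days after 6 August 2033.
August has 31 days — 25 days to the end of August leaves 325.
September has 30 days (295 left).
October has 31 days (264 left).
November has 30 days (234 left).
December has 31 days (203 left).
January has 31 days (172 left).
February has 28 days (144 left).
March has 31 days (113 left).
April has 30 days (83 left).
May has 31 days (52 left).
June has 30 days (22 left).
22 days into July → 22 July 2034.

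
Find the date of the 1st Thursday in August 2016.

2016-08-04

The first Thursday of August 2016 is August 4.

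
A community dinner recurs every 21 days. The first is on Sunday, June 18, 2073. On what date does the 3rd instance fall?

The 3rd occurrence is 2 intervals after the first: 2 × 21 = 42 days after June 18, 2073.
June has 30 days — 12 days to the end of June leaves 30.
30 days into July → July 30, 2073.

July 30, 2073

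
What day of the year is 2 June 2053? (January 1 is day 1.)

Days in months before June: 31 + 28 + 31 + 30 + 31 = 151.
Plus 2 days into June → day 153.

153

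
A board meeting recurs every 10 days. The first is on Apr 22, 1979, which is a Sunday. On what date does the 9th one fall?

The 9th occurrence is 8 intervals after the first: 8 × 10 = 80 days after Apr 22, 1979.
Apr has 30 days — 8 days to the end of Apr leaves 72.
May has 31 days (41 left).
Jun has 30 days (11 left).
11 days into Jul → Jul 11, 1979.

Jul 11, 1979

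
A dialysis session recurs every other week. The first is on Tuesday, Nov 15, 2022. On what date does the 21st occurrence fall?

Aug 22, 2023

The 21st occurrence is 20 intervals after the first: 20 × 14 = 280 days after Nov 15, 2022.
Nov has 30 days — 15 days to the end of Nov leaves 265.
Dec has 31 days (234 left).
Jan has 31 days (203 left).
Feb has 28 days (175 left).
Mar has 31 days (144 left).
Apr has 30 days (114 left).
May has 31 days (83 left).
Jun has 30 days (53 left).
Jul has 31 days (22 left).
22 days into Aug → Aug 22, 2023.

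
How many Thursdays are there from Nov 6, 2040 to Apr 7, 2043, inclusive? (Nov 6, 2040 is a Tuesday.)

Nov 6, 2040 is a Tuesday; the first Thursday on or after it is Nov 8, 2040 (2 days later).
From Nov 8, 2040 to Apr 7, 2043: 53 + 365 + 365 + 97 = 880 days (rest of 2040, 2041, 2042, to Apr 7, 2043 in 2043).
880 ÷ 7 = 125 full weeks with remainder 5, so 125 more Thursdays after the first → 126.

126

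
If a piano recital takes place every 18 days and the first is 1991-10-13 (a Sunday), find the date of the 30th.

The 30th occurrence is 29 intervals after the first: 29 × 18 = 522 days after 1991-10-13.
October has 31 days — 18 days to the end of October leaves 504.
From end of October to end of 1991 is 61 days (443 left).
1992 has 366 days (77 left).
January has 31 days (46 left).
February has 28 days (18 left).
18 days into March → 1993-03-18.

1993-03-18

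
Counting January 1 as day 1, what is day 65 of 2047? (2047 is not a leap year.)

Mar 6, 2047

Jan has 31 days (65 − 31 = 34 remain).
Feb has 28 days (34 − 28 = 6 remain).
6 into Mar → Mar 6.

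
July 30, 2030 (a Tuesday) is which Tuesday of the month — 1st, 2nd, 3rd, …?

5th

Day 30 falls in week ⌈30/7⌉ of the month.
Days 1–7 hold the 1st Tuesday, 8–14 the 2nd, 15–21 the 3rd, 22–28 the 4th, 29–31 the 5th.
30 is in the range for the 5th.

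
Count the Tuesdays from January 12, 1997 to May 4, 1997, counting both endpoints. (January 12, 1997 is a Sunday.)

January 12, 1997 is a Sunday; the first Tuesday on or after it is January 14, 1997 (2 days later).
From January 14, 1997 to May 4, 1997: 17 + 28 + 31 + 30 + 4 = 110 days (rest of January, February, March, April, May).
110 ÷ 7 = 15 full weeks with remainder 5, so 15 more Tuesdays after the first → 16.

16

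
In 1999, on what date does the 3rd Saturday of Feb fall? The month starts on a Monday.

Feb 20, 1999

Feb 1999 begins on a Monday, so the first Saturday is Feb 6 (5 days later).
The 3rd Saturday is 2 weeks later: 6 + 14 = 20.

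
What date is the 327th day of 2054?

January has 31 days (327 − 31 = 296 remain).
February has 28 days (296 − 28 = 268 remain).
March has 31 days (268 − 31 = 237 remain).
April has 30 days (237 − 30 = 207 remain).
May has 31 days (207 − 31 = 176 remain).
June has 30 days (176 − 30 = 146 remain).
July has 31 days (146 − 31 = 115 remain).
August has 31 days (115 − 31 = 84 remain).
September has 30 days (84 − 30 = 54 remain).
October has 31 days (54 − 31 = 23 remain).
23 into November → November 23.

23 November 2054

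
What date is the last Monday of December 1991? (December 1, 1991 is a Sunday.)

December 1991 begins on a Sunday, so the first Monday is December 2 (1 day later).
December 1991 has 31 days. Adding weeks: 2, 9, 16, 23, 30 — the last one ≤ 31 is the 30th.

December 30, 1991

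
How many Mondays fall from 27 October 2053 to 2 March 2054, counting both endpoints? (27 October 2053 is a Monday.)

19

27 October 2053 is a Monday; the first Monday on or after it is 27 October 2053.
From 27 October 2053 to 2 March 2054: 4 + 30 + 31 + 31 + 28 + 2 = 126 days (rest of October, November, December, January, February, March).
126 ÷ 7 = 18 full weeks with remainder 0, so 18 more Mondays after the first → 19.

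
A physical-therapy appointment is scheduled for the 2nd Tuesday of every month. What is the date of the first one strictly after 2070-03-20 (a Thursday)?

2070-04-08

March 2070 starts on a Saturday; its first Tuesday is the 4th, so the 2nd Tuesday is the 11th — 2070-03-11.
That is not after 2070-03-20, so look at April 2070.
April 2070 starts on a Tuesday; its first Tuesday is the 1st, so the 2nd Tuesday is the 8th — 2070-04-08.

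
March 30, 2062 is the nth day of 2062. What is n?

89

Days in months before March: 31 + 28 = 59.
Plus 30 days into March → day 89.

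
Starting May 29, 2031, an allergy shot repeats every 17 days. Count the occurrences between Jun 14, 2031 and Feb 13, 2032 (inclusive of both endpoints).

15

Occurrences land 17·i days after May 29, 2031 for i = 0, 1, 2, …
Jun 14, 2031 is 16 days after the start; 16 ÷ 17 = 0 remainder 16; since the remainder is 16, round up to i = 1. First occurrence in the window: #2 on Jun 15, 2031 (1×17 = 17 days in).
Feb 13, 2032 is 260 days after the start; 260 ÷ 17 = 15 remainder 5. Last occurrence in the window: #16 on Feb 8, 2032.
Occurrences #2 through #16: 15 in total.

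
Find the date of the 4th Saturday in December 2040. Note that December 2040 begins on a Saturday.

December 2040 begins on a Saturday, so the first Saturday is December 1.
The 4th Saturday is 3 weeks later: 1 + 21 = 22.

December 22, 2040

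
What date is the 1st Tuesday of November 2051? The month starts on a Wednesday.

2051-11-07

November 2051 begins on a Wednesday, so the first Tuesday is November 7 (6 days later).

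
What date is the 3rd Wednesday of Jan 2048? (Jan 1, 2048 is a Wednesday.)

Jan 2048 begins on a Wednesday, so the first Wednesday is Jan 1.
The 3rd Wednesday is 2 weeks later: 1 + 14 = 15.

Jan 15, 2048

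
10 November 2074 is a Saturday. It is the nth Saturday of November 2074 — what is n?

Day 10 falls in week ⌈10/7⌉ of the month.
Days 1–7 hold the 1st Saturday, 8–14 the 2nd, 15–21 the 3rd, 22–28 the 4th, 29–31 the 5th.
10 is in the range for the 2nd.

2nd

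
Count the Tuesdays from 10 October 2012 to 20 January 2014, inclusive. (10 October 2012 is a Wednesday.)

66

10 October 2012 is a Wednesday; the first Tuesday on or after it is 16 October 2012 (6 days later).
From 16 October 2012 to 20 January 2014: 76 + 365 + 20 = 461 days (rest of 2012, 2013, to 20 January 2014 in 2014).
461 ÷ 7 = 65 full weeks with remainder 6, so 65 more Tuesdays after the first → 66.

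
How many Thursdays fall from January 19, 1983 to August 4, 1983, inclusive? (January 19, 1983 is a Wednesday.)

29

January 19, 1983 is a Wednesday; the first Thursday on or after it is January 20, 1983 (1 day later).
From January 20, 1983 to August 4, 1983: 11 + 28 + 31 + 30 + 31 + 30 + 31 + 4 = 196 days (rest of January, February, March, April, May, June, July, August).
196 ÷ 7 = 28 full weeks with remainder 0, so 28 more Thursdays after the first → 29.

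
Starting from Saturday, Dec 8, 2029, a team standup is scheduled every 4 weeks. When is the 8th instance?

Jun 22, 2030

The 8th occurrence is 7 intervals after the first: 7 × 28 = 196 days after Dec 8, 2029.
Dec has 31 days — 23 days to the end of Dec leaves 173.
Jan has 31 days (142 left).
Feb has 28 days (114 left).
Mar has 31 days (83 left).
Apr has 30 days (53 left).
May has 31 days (22 left).
22 days into Jun → Jun 22, 2030.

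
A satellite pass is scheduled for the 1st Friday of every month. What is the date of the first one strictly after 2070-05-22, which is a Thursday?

2070-06-06

May 2070 starts on a Thursday, so its 1st Friday is 2070-05-02 (1 day in).
That is not after 2070-05-22, so look at June 2070.
June 2070 starts on a Sunday, so its 1st Friday is 2070-06-06 (5 days in).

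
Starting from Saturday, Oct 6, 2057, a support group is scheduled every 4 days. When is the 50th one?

The 50th occurrence is 49 intervals after the first: 49 × 4 = 196 days after Oct 6, 2057.
Oct has 31 days — 25 days to the end of Oct leaves 171.
Nov has 30 days (141 left).
Dec has 31 days (110 left).
Jan has 31 days (79 left).
Feb has 28 days (51 left).
Mar has 31 days (20 left).
20 days into Apr → Apr 20, 2058.

Apr 20, 2058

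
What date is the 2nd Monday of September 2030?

September 2030 begins on a Sunday, so the first Monday is September 2 (1 day later).
The 2nd Monday is 1 weeks later: 2 + 7 = 9.

2030-09-09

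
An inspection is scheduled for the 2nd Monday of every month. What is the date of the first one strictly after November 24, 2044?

December 12, 2044

November 2044 starts on a Tuesday; its first Monday is the 7th, so the 2nd Monday is the 14th — November 14, 2044.
That is not after November 24, 2044, so look at December 2044.
December 2044 starts on a Thursday; its first Monday is the 5th, so the 2nd Monday is the 12th — December 12, 2044.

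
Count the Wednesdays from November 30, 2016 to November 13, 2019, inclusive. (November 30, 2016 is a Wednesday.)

155

November 30, 2016 is a Wednesday; the first Wednesday on or after it is November 30, 2016.
From November 30, 2016 to November 13, 2019: 31 + 365 + 365 + 317 = 1078 days (rest of 2016, 2017, 2018, to November 13, 2019 in 2019).
1078 ÷ 7 = 154 full weeks with remainder 0, so 154 more Wednesdays after the first → 155.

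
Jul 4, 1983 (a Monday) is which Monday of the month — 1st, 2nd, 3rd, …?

Day 4 falls in week ⌈4/7⌉ of the month.
Days 1–7 hold the 1st Monday, 8–14 the 2nd, 15–21 the 3rd, 22–28 the 4th, 29–31 the 5th.
4 is in the range for the 1st.

1st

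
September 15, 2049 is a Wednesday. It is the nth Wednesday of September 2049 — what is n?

Day 15 falls in week ⌈15/7⌉ of the month.
Days 1–7 hold the 1st Wednesday, 8–14 the 2nd, 15–21 the 3rd, 22–28 the 4th, 29–31 the 5th.
15 is in the range for the 3rd.

3rd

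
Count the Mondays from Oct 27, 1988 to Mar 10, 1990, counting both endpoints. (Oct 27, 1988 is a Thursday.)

Oct 27, 1988 is a Thursday; the first Monday on or after it is Oct 31, 1988 (4 days later).
From Oct 31, 1988 to Mar 10, 1990: 61 + 365 + 69 = 495 days (rest of 1988, 1989, to Mar 10, 1990 in 1990).
495 ÷ 7 = 70 full weeks with remainder 5, so 70 more Mondays after the first → 71.

71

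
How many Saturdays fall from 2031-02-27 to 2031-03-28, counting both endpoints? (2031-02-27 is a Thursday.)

2031-02-27 is a Thursday; the first Saturday on or after it is 2031-03-01 (2 days later).
From 2031-03-01 to 2031-03-28 is 28 − 1 = 27 days.
27 ÷ 7 = 3 full weeks with remainder 6, so 3 more Saturdays after the first → 4.

4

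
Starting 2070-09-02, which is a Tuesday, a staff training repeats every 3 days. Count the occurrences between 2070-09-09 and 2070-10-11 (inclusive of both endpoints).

Occurrences land 3·i days after 2070-09-02 for i = 0, 1, 2, …
2070-09-09 is 7 days after the start; 7 ÷ 3 = 2 remainder 1; since the remainder is 1, round up to i = 3. First occurrence in the window: #4 on 2070-09-11 (3×3 = 9 days in).
2070-10-11 is 39 days after the start; 39 ÷ 3 = 13 remainder 0. Last occurrence in the window: #14 on 2070-10-11.
Occurrences #4 through #14: 11 in total.

11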